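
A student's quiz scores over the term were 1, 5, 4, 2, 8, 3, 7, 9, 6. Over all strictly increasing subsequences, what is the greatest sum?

Let S[i] be the best sum of a strictly increasing subsequence ending at i:
i:      1  2  3  4  5  6  7  8  9
a[i]:   1  5  4  2  8  3  7  9  6
S:      1  6  5  3 14  6 13 23 12
Maximum is 23 (e.g. 1 + 5 + 8 + 9).

23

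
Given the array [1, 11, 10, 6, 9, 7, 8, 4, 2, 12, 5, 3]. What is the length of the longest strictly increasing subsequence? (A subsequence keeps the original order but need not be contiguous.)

5

Let dp[i] be the length of the longest such subsequence ending at index i:
i:      1  2  3  4  5  6  7  8  9 10 11 12
a[i]:   1 11 10  6  9  7  8  4  2 12  5  3
dp:     1  2  2  2  3  3  4  2  2  5  3  3
Maximum dp value is 5.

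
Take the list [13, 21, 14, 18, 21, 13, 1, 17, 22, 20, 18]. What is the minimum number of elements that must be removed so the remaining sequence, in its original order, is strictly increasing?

6

Fewest deletions = n − (longest strictly increasing subsequence).
Patience tails:
13 → extends → [13]
21 → extends → [13, 21]
14 → replaces 21 → [13, 14]
18 → extends → [13, 14, 18]
21 → extends → [13, 14, 18, 21]
13 → already a tail → [13, 14, 18, 21]
1 → replaces 13 → [1, 14, 18, 21]
17 → replaces 18 → [1, 14, 17, 21]
22 → extends → [1, 14, 17, 21, 22]
20 → replaces 21 → [1, 14, 17, 20, 22]
18 → replaces 20 → [1, 14, 17, 18, 22]
Longest strictly increasing subsequence has length 5, so deletions = 11 − 5 = 6.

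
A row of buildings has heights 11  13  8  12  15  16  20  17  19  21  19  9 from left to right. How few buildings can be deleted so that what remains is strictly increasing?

5

Fewest deletions = n − (longest strictly increasing subsequence).
i:      1  2  3  4  5  6  7  8  9 10 11 12
a[i]:  11 13  8 12 15 16 20 17 19 21 19  9
dp:     1  2  1  2  3  4  5  5  6  7  6  2
max dp = 7, so deletions = 12 − 7 = 5.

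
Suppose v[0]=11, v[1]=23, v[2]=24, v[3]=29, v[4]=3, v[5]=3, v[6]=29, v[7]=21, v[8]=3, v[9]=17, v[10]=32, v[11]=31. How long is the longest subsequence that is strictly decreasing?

3

Let dp[i] be the longest strictly decreasing subsequence ending at i:
i:      0  1  2  3  4  5  6  7  8  9 10 11
v[i]:  11 23 24 29  3  3 29 21  3 17 32 31
dp:     1  1  1  1  2  2  1  2  3  3  1  2
Maximum is 3.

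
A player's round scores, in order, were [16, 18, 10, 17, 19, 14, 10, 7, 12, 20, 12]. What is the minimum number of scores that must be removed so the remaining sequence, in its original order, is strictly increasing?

Fewest deletions = n − (longest strictly increasing subsequence).
i:      1  2  3  4  5  6  7  8  9 10 11
a[i]:  16 18 10 17 19 14 10  7 12 20 12
dp:     1  2  1  2  3  2  1  1  2  4  2
max dp = 4, so deletions = 11 − 4 = 7.

7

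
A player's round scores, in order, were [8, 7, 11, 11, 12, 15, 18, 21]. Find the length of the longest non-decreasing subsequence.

7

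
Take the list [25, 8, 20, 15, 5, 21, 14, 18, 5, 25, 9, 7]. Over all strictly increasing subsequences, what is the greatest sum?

Let S[i] be the best sum of a strictly increasing subsequence ending at i:
i:      1  2  3  4  5  6  7  8  9 10 11 12
a[i]:  25  8 20 15  5 21 14 18  5 25  9  7
S:     25  8 28 23  5 49 22 41  5 74 17 12
Maximum is 74 (e.g. 8 + 20 + 21 + 25).

74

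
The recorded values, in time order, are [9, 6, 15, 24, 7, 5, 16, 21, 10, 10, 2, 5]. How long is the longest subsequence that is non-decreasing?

4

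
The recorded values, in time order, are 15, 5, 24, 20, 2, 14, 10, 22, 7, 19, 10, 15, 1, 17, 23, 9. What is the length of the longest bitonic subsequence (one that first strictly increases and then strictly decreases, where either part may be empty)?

inc[i] = longest strictly increasing subsequence ending at i; dec[i] = longest strictly decreasing subsequence starting at i:
i:      1  2  3  4  5  6  7  8  9 10 11 12 13 14 15 16
a[i]:  15  5 24 20  2 14 10 22  7 19 10 15  1 17 23  9
inc:    1  1  2  2  1  2  2  3  2  3  3  4  1  5  6  3
dec:    5  3  6  5  2  4  3  4  2  3  2  2  1  2  2  1
Best peak at i=3 (value 24): inc=2, dec=6, length 2+6−1 = 7.

7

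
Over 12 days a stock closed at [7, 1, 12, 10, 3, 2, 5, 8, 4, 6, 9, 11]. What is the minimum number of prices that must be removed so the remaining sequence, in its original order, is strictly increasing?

6

Fewest deletions = n − (longest strictly increasing subsequence).
i:      1  2  3  4  5  6  7  8  9 10 11 12
a[i]:   7  1 12 10  3  2  5  8  4  6  9 11
dp:     1  1  2  2  2  2  3  4  3  4  5  6
max dp = 6, so deletions = 12 − 6 = 6.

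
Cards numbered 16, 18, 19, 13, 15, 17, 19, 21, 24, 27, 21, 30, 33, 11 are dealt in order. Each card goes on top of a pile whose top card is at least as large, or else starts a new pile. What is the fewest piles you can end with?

9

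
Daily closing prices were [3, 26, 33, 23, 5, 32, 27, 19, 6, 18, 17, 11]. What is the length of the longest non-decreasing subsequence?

Let dp[i] be the length of the longest such subsequence ending at index i:
i:      1  2  3  4  5  6  7  8  9 10 11 12
a[i]:   3 26 33 23  5 32 27 19  6 18 17 11
dp:     1  2  3  2  2  3  3  3  3  4  4  4
Maximum dp value is 4.

4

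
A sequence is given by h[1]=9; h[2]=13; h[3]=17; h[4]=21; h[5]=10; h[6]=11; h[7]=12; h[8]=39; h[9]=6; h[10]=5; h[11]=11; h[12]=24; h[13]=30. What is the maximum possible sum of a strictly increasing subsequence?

Let S[i] be the best sum of a strictly increasing subsequence ending at i:
i:       1   2   3   4   5   6   7   8   9  10  11  12  13
h[i]:    9  13  17  21  10  11  12  39   6   5  11  24  30
S:       9  22  39  60  19  30  42  99   6   5  30  84 114
Maximum is 114 (e.g. 9 + 13 + 17 + 21 + 24 + 30).

114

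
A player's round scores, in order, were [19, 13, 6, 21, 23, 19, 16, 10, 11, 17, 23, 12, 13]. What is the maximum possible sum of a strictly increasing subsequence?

Let S[i] be the best sum of a strictly increasing subsequence ending at i:
i:      1  2  3  4  5  6  7  8  9 10 11 12 13
a[i]:  19 13  6 21 23 19 16 10 11 17 23 12 13
S:     19 13  6 40 63 32 29 16 27 46 69 39 52
Maximum is 69 (e.g. 13 + 16 + 17 + 23).

69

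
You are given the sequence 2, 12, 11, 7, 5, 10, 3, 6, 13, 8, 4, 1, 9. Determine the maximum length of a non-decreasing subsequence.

5

Track the smallest tail for each achievable length (allowing ties):
2 → extends → [2]
12 → extends → [2, 12]
11 → replaces 12 → [2, 11]
7 → replaces 11 → [2, 7]
5 → replaces 7 → [2, 5]
10 → extends → [2, 5, 10]
3 → replaces 5 → [2, 3, 10]
6 → replaces 10 → [2, 3, 6]
13 → extends → [2, 3, 6, 13]
8 → replaces 13 → [2, 3, 6, 8]
4 → replaces 6 → [2, 3, 4, 8]
1 → replaces 2 → [1, 3, 4, 8]
9 → extends → [1, 3, 4, 8, 9]
Five tails, so the longest non-decreasing subsequence has length 5 (e.g. 2, 5, 6, 8, 9).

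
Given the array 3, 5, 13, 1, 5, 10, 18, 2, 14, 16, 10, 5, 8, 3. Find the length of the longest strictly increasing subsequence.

Let dp[i] be the length of the longest such subsequence ending at index i:
i:      1  2  3  4  5  6  7  8  9 10 11 12 13 14
a[i]:   3  5 13  1  5 10 18  2 14 16 10  5  8  3
dp:     1  2  3  1  2  3  4  2  4  5  3  3  4  3
Maximum dp value is 5.

5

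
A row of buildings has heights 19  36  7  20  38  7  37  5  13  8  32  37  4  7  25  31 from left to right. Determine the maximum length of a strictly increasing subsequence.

Track the smallest tail for each achievable length (strict):
19 → extends → [19]
36 → extends → [19, 36]
7 → replaces 19 → [7, 36]
20 → replaces 36 → [7, 20]
38 → extends → [7, 20, 38]
7 → already a tail → [7, 20, 38]
37 → replaces 38 → [7, 20, 37]
5 → replaces 7 → [5, 20, 37]
13 → replaces 20 → [5, 13, 37]
8 → replaces 13 → [5, 8, 37]
32 → replaces 37 → [5, 8, 32]
37 → extends → [5, 8, 32, 37]
4 → replaces 5 → [4, 8, 32, 37]
7 → replaces 8 → [4, 7, 32, 37]
25 → replaces 32 → [4, 7, 25, 37]
31 → replaces 37 → [4, 7, 25, 31]
Four tails, so the longest strictly increasing subsequence has length 4 (e.g. 19, 20, 32, 37).

4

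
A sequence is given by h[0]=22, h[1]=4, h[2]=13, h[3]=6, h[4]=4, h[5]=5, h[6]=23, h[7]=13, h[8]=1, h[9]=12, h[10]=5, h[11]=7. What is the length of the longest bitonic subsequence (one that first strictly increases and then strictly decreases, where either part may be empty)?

inc[i] = longest strictly increasing subsequence ending at i; dec[i] = longest strictly decreasing subsequence starting at i:
i:      0  1  2  3  4  5  6  7  8  9 10 11
h[i]:  22  4 13  6  4  5 23 13  1 12  5  7
inc:    1  1  2  2  1  2  3  3  1  3  2  3
dec:    5  2  4  3  2  2  4  3  1  2  1  1
Best peak at i=6 (value 23): inc=3, dec=4, length 3+4−1 = 6.

6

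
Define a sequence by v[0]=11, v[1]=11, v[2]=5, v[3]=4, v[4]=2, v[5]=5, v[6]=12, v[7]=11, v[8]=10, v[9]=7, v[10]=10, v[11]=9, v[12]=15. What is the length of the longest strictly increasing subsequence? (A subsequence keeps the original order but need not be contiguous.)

Track the smallest tail for each achievable length (strict):
11 → extends → [11]
11 → already a tail → [11]
5 → replaces 11 → [5]
4 → replaces 5 → [4]
2 → replaces 4 → [2]
5 → extends → [2, 5]
12 → extends → [2, 5, 12]
11 → replaces 12 → [2, 5, 11]
10 → replaces 11 → [2, 5, 10]
7 → replaces 10 → [2, 5, 7]
10 → extends → [2, 5, 7, 10]
9 → replaces 10 → [2, 5, 7, 9]
15 → extends → [2, 5, 7, 9, 15]
Five tails, so the longest strictly increasing subsequence has length 5 (e.g. 4, 5, 7, 10, 15).

5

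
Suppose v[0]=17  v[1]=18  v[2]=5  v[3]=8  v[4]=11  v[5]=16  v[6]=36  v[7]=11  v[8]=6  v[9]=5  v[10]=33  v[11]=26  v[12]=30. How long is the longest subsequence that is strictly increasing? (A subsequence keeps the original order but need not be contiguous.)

6

Track the smallest tail for each achievable length (strict):
17 → extends → [17]
18 → extends → [17, 18]
5 → replaces 17 → [5, 18]
8 → replaces 18 → [5, 8]
11 → extends → [5, 8, 11]
16 → extends → [5, 8, 11, 16]
36 → extends → [5, 8, 11, 16, 36]
11 → already a tail → [5, 8, 11, 16, 36]
6 → replaces 8 → [5, 6, 11, 16, 36]
5 → already a tail → [5, 6, 11, 16, 36]
33 → replaces 36 → [5, 6, 11, 16, 33]
26 → replaces 33 → [5, 6, 11, 16, 26]
30 → extends → [5, 6, 11, 16, 26, 30]
Six tails, so the longest strictly increasing subsequence has length 6 (e.g. 5, 8, 11, 16, 26, 30).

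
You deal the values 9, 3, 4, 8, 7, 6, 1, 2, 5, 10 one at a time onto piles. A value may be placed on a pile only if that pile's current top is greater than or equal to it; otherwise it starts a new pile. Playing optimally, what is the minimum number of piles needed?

Place each on the leftmost legal pile:
9 → new pile 1 (tops now [9])
3 → pile 1 (tops now [3])
4 → new pile 2 (tops now [3, 4])
8 → new pile 3 (tops now [3, 4, 8])
7 → pile 3 (tops now [3, 4, 7])
6 → pile 3 (tops now [3, 4, 6])
1 → pile 1 (tops now [1, 4, 6])
2 → pile 2 (tops now [1, 2, 6])
5 → pile 3 (tops now [1, 2, 5])
10 → new pile 4 (tops now [1, 2, 5, 10])
Four piles.

4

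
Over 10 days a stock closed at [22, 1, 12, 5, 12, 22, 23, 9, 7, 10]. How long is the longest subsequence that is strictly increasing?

5

Track the smallest tail for each achievable length (strict):
22 → extends → [22]
1 → replaces 22 → [1]
12 → extends → [1, 12]
5 → replaces 12 → [1, 5]
12 → extends → [1, 5, 12]
22 → extends → [1, 5, 12, 22]
23 → extends → [1, 5, 12, 22, 23]
9 → replaces 12 → [1, 5, 9, 22, 23]
7 → replaces 9 → [1, 5, 7, 22, 23]
10 → replaces 22 → [1, 5, 7, 10, 23]
Five tails, so the longest strictly increasing subsequence has length 5 (e.g. 1, 5, 12, 22, 23).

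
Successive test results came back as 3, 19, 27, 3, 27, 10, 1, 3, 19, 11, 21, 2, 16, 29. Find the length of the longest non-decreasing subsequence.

Let dp[i] be the length of the longest such subsequence ending at index i:
i:      1  2  3  4  5  6  7  8  9 10 11 12 13 14
a[i]:   3 19 27  3 27 10  1  3 19 11 21  2 16 29
dp:     1  2  3  2  4  3  1  3  4  4  5  2  5  6
Maximum dp value is 6.

6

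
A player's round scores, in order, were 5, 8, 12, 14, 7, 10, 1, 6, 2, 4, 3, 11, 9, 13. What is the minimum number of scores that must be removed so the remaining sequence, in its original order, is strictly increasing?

9

Fewest deletions = n − (longest strictly increasing subsequence).
Patience tails:
5 → extends → [5]
8 → extends → [5, 8]
12 → extends → [5, 8, 12]
14 → extends → [5, 8, 12, 14]
7 → replaces 8 → [5, 7, 12, 14]
10 → replaces 12 → [5, 7, 10, 14]
1 → replaces 5 → [1, 7, 10, 14]
6 → replaces 7 → [1, 6, 10, 14]
2 → replaces 6 → [1, 2, 10, 14]
4 → replaces 10 → [1, 2, 4, 14]
3 → replaces 4 → [1, 2, 3, 14]
11 → replaces 14 → [1, 2, 3, 11]
9 → replaces 11 → [1, 2, 3, 9]
13 → extends → [1, 2, 3, 9, 13]
Longest strictly increasing subsequence has length 5, so deletions = 14 − 5 = 9.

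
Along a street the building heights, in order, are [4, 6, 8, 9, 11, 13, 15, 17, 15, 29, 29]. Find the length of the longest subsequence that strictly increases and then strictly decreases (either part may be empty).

inc[i] = longest strictly increasing subsequence ending at i; dec[i] = longest strictly decreasing subsequence starting at i:
i:      1  2  3  4  5  6  7  8  9 10 11
a[i]:   4  6  8  9 11 13 15 17 15 29 29
inc:    1  2  3  4  5  6  7  8  7  9  9
dec:    1  1  1  1  1  1  1  2  1  1  1
Best peak at i=8 (value 17): inc=8, dec=2, length 8+2−1 = 9.

9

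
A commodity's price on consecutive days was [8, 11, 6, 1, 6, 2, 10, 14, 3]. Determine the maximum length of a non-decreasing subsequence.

Let dp[i] be the length of the longest such subsequence ending at index i:
i:      1  2  3  4  5  6  7  8  9
a[i]:   8 11  6  1  6  2 10 14  3
dp:     1  2  1  1  2  2  3  4  3
Maximum dp value is 4.

4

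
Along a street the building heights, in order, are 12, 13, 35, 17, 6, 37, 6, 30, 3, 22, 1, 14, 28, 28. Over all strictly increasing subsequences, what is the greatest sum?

97

Let S[i] be the best sum of a strictly increasing subsequence ending at i:
i:      1  2  3  4  5  6  7  8  9 10 11 12 13 14
a[i]:  12 13 35 17  6 37  6 30  3 22  1 14 28 28
S:     12 25 60 42  6 97  6 72  3 64  1 39 92 92
Maximum is 97 (e.g. 12 + 13 + 35 + 37).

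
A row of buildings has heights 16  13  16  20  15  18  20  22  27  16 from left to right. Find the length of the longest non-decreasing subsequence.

6

Let dp[i] be the length of the longest such subsequence ending at index i:
i:      1  2  3  4  5  6  7  8  9 10
a[i]:  16 13 16 20 15 18 20 22 27 16
dp:     1  1  2  3  2  3  4  5  6  3
Maximum dp value is 6.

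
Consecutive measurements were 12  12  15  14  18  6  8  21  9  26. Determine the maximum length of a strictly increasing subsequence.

5

Track the smallest tail for each achievable length (strict):
12 → extends → [12]
12 → already a tail → [12]
15 → extends → [12, 15]
14 → replaces 15 → [12, 14]
18 → extends → [12, 14, 18]
6 → replaces 12 → [6, 14, 18]
8 → replaces 14 → [6, 8, 18]
21 → extends → [6, 8, 18, 21]
9 → replaces 18 → [6, 8, 9, 21]
26 → extends → [6, 8, 9, 21, 26]
Five tails, so the longest strictly increasing subsequence has length 5 (e.g. 12, 15, 18, 21, 26).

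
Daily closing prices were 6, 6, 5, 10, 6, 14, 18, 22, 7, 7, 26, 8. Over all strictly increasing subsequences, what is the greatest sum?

Let S[i] be the best sum of a strictly increasing subsequence ending at i:
i:      1  2  3  4  5  6  7  8  9 10 11 12
a[i]:   6  6  5 10  6 14 18 22  7  7 26  8
S:      6  6  5 16 11 30 48 70 18 18 96 26
Maximum is 96 (e.g. 6 + 10 + 14 + 18 + 22 + 26).

96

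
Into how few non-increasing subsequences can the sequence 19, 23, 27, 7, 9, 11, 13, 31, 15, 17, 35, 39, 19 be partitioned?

8

Place each on the leftmost legal pile:
19 → new pile 1 (tops now [19])
23 → new pile 2 (tops now [19, 23])
27 → new pile 3 (tops now [19, 23, 27])
7 → pile 1 (tops now [7, 23, 27])
9 → pile 2 (tops now [7, 9, 27])
11 → pile 3 (tops now [7, 9, 11])
13 → new pile 4 (tops now [7, 9, 11, 13])
31 → new pile 5 (tops now [7, 9, 11, 13, 31])
15 → pile 5 (tops now [7, 9, 11, 13, 15])
17 → new pile 6 (tops now [7, 9, 11, 13, 15, 17])
35 → new pile 7 (tops now [7, 9, 11, 13, 15, 17, 35])
39 → new pile 8 (tops now [7, 9, 11, 13, 15, 17, 35, 39])
19 → pile 7 (tops now [7, 9, 11, 13, 15, 17, 19, 39])
Eight piles.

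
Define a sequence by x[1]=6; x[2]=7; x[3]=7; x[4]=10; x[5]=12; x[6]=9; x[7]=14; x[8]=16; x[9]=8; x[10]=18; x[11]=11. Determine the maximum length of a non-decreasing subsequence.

8

Let dp[i] be the length of the longest such subsequence ending at index i:
i:      1  2  3  4  5  6  7  8  9 10 11
x[i]:   6  7  7 10 12  9 14 16  8 18 11
dp:     1  2  3  4  5  4  6  7  4  8  5
Maximum dp value is 8.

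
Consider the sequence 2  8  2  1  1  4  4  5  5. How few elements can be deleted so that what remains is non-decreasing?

3

Fewest deletions = n − (longest non-decreasing subsequence).
Patience tails:
2 → extends → [2]
8 → extends → [2, 8]
2 → replaces 8 → [2, 2]
1 → replaces 2 → [1, 2]
1 → replaces 2 → [1, 1]
4 → extends → [1, 1, 4]
4 → extends → [1, 1, 4, 4]
5 → extends → [1, 1, 4, 4, 5]
5 → extends → [1, 1, 4, 4, 5, 5]
Longest non-decreasing subsequence has length 6, so deletions = 9 − 6 = 3.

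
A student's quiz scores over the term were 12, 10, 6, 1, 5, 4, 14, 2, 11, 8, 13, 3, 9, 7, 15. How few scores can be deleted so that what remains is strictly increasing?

10

Fewest deletions = n − (longest strictly increasing subsequence).
Patience tails:
12 → extends → [12]
10 → replaces 12 → [10]
6 → replaces 10 → [6]
1 → replaces 6 → [1]
5 → extends → [1, 5]
4 → replaces 5 → [1, 4]
14 → extends → [1, 4, 14]
2 → replaces 4 → [1, 2, 14]
11 → replaces 14 → [1, 2, 11]
8 → replaces 11 → [1, 2, 8]
13 → extends → [1, 2, 8, 13]
3 → replaces 8 → [1, 2, 3, 13]
9 → replaces 13 → [1, 2, 3, 9]
7 → replaces 9 → [1, 2, 3, 7]
15 → extends → [1, 2, 3, 7, 15]
Longest strictly increasing subsequence has length 5, so deletions = 15 − 5 = 10.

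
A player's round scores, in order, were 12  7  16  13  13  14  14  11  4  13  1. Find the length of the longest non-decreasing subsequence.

Let dp[i] be the length of the longest such subsequence ending at index i:
i:      1  2  3  4  5  6  7  8  9 10 11
a[i]:  12  7 16 13 13 14 14 11  4 13  1
dp:     1  1  2  2  3  4  5  2  1  4  1
Maximum dp value is 5.

5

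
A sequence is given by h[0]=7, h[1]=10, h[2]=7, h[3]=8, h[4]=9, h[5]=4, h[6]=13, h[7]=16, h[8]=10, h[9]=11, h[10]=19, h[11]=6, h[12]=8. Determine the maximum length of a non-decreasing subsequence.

Let dp[i] be the length of the longest such subsequence ending at index i:
i:      0  1  2  3  4  5  6  7  8  9 10 11 12
h[i]:   7 10  7  8  9  4 13 16 10 11 19  6  8
dp:     1  2  2  3  4  1  5  6  5  6  7  2  4
Maximum dp value is 7.

7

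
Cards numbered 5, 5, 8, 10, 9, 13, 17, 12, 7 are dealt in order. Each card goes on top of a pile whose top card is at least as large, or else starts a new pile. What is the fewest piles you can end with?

5

The minimum number of non-increasing subsequences covering a sequence equals the length of its longest strictly increasing subsequence.
LIS length is 5 (e.g. 5, 8, 10, 13, 17), so 5 piles are needed.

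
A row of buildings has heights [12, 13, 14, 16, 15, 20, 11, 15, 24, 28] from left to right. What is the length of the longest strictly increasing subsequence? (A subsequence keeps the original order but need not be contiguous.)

7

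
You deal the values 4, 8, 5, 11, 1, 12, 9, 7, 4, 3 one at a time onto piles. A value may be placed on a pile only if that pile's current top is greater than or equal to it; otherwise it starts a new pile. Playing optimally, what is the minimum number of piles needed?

The minimum number of non-increasing subsequences covering a sequence equals the length of its longest strictly increasing subsequence.
LIS length is 4 (e.g. 4, 8, 11, 12), so 4 piles are needed.

4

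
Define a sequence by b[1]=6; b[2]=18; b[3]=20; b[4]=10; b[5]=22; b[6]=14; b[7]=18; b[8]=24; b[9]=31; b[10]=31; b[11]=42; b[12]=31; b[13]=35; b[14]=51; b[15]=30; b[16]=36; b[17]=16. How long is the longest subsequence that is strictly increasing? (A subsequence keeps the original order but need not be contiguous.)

Let dp[i] be the length of the longest such subsequence ending at index i:
i:      1  2  3  4  5  6  7  8  9 10 11 12 13 14 15 16 17
b[i]:   6 18 20 10 22 14 18 24 31 31 42 31 35 51 30 36 16
dp:     1  2  3  2  4  3  4  5  6  6  7  6  7  8  6  8  4
Maximum dp value is 8.

8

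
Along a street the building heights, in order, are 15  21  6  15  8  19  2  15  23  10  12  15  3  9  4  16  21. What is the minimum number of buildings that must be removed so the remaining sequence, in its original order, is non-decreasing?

10

Fewest deletions = n − (longest non-decreasing subsequence).
Patience tails:
15 → extends → [15]
21 → extends → [15, 21]
6 → replaces 15 → [6, 21]
15 → replaces 21 → [6, 15]
8 → replaces 15 → [6, 8]
19 → extends → [6, 8, 19]
2 → replaces 6 → [2, 8, 19]
15 → replaces 19 → [2, 8, 15]
23 → extends → [2, 8, 15, 23]
10 → replaces 15 → [2, 8, 10, 23]
12 → replaces 23 → [2, 8, 10, 12]
15 → extends → [2, 8, 10, 12, 15]
3 → replaces 8 → [2, 3, 10, 12, 15]
9 → replaces 10 → [2, 3, 9, 12, 15]
4 → replaces 9 → [2, 3, 4, 12, 15]
16 → extends → [2, 3, 4, 12, 15, 16]
21 → extends → [2, 3, 4, 12, 15, 16, 21]
Longest non-decreasing subsequence has length 7, so deletions = 17 − 7 = 10.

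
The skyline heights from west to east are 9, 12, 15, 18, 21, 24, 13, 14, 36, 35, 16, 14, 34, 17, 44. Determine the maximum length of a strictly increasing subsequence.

Let dp[i] be the length of the longest such subsequence ending at index i:
i:      1  2  3  4  5  6  7  8  9 10 11 12 13 14 15
a[i]:   9 12 15 18 21 24 13 14 36 35 16 14 34 17 44
dp:     1  2  3  4  5  6  3  4  7  7  5  4  7  6  8
Maximum dp value is 8.

8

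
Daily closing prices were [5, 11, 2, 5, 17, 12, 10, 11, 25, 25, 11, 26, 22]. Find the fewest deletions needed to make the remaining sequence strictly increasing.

Fewest deletions = n − (longest strictly increasing subsequence).
i:      1  2  3  4  5  6  7  8  9 10 11 12 13
a[i]:   5 11  2  5 17 12 10 11 25 25 11 26 22
dp:     1  2  1  2  3  3  3  4  5  5  4  6  5
max dp = 6, so deletions = 13 − 6 = 7.

7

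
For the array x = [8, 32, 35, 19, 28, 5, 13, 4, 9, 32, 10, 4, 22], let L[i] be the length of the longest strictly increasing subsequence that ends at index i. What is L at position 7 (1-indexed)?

2

dp[i] = 1 + max{dp[j] : j<i, x[j]<x[i]} (or 1 if no such j):
i:      1  2  3  4  5  6  7  8  9 10 11 12 13
x[i]:   8 32 35 19 28  5 13  4  9 32 10  4 22
dp:     1  2  3  2  3  1  2  1  2  4  3  1  4
At index 7 the value is 2.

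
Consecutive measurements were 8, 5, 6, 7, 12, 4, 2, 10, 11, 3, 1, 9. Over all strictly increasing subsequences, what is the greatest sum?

39

Let S[i] be the best sum of a strictly increasing subsequence ending at i:
i:      1  2  3  4  5  6  7  8  9 10 11 12
a[i]:   8  5  6  7 12  4  2 10 11  3  1  9
S:      8  5 11 18 30  4  2 28 39  5  1 27
Maximum is 39 (e.g. 5 + 6 + 7 + 10 + 11).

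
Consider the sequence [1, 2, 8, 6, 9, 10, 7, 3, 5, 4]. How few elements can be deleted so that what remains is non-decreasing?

5

Fewest deletions = n − (longest non-decreasing subsequence).
Patience tails:
1 → extends → [1]
2 → extends → [1, 2]
8 → extends → [1, 2, 8]
6 → replaces 8 → [1, 2, 6]
9 → extends → [1, 2, 6, 9]
10 → extends → [1, 2, 6, 9, 10]
7 → replaces 9 → [1, 2, 6, 7, 10]
3 → replaces 6 → [1, 2, 3, 7, 10]
5 → replaces 7 → [1, 2, 3, 5, 10]
4 → replaces 5 → [1, 2, 3, 4, 10]
Longest non-decreasing subsequence has length 5, so deletions = 10 − 5 = 5.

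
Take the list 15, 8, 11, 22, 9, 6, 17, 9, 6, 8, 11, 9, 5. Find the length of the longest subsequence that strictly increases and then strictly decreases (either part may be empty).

7

inc[i] = longest strictly increasing subsequence ending at i; dec[i] = longest strictly decreasing subsequence starting at i:
i:      1  2  3  4  5  6  7  8  9 10 11 12 13
a[i]:  15  8 11 22  9  6 17  9  6  8 11  9  5
inc:    1  1  2  3  2  1  3  2  1  2  3  3  1
dec:    5  3  4  5  3  2  4  3  2  2  3  2  1
Best peak at i=4 (value 22): inc=3, dec=5, length 3+5−1 = 7.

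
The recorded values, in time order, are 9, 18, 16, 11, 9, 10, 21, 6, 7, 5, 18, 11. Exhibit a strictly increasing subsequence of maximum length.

9, 18, 21

Patience tails give the LIS length; then backtrack through the dp parents:
9 → extends → [9]
18 → extends → [9, 18]
16 → replaces 18 → [9, 16]
11 → replaces 16 → [9, 11]
9 → already a tail → [9, 11]
10 → replaces 11 → [9, 10]
21 → extends → [9, 10, 21]
6 → replaces 9 → [6, 10, 21]
7 → replaces 10 → [6, 7, 21]
5 → replaces 6 → [5, 7, 21]
18 → replaces 21 → [5, 7, 18]
11 → replaces 18 → [5, 7, 11]
Length 3; one witness is 9, 18, 21.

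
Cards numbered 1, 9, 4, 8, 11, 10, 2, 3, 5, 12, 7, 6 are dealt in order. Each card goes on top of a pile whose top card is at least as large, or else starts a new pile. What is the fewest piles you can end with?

5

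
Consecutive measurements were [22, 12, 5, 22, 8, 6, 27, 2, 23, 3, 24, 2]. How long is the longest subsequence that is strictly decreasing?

Let dp[i] be the longest strictly decreasing subsequence ending at i:
i:      1  2  3  4  5  6  7  8  9 10 11 12
a[i]:  22 12  5 22  8  6 27  2 23  3 24  2
dp:     1  2  3  1  3  4  1  5  2  5  2  6
Maximum is 6.

6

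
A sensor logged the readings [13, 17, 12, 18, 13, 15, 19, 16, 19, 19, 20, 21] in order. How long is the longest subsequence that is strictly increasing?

7

Let dp[i] be the length of the longest such subsequence ending at index i:
i:      1  2  3  4  5  6  7  8  9 10 11 12
a[i]:  13 17 12 18 13 15 19 16 19 19 20 21
dp:     1  2  1  3  2  3  4  4  5  5  6  7
Maximum dp value is 7.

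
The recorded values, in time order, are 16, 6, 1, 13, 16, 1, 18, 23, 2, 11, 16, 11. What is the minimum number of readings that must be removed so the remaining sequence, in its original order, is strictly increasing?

7

Fewest deletions = n − (longest strictly increasing subsequence).
i:      1  2  3  4  5  6  7  8  9 10 11 12
a[i]:  16  6  1 13 16  1 18 23  2 11 16 11
dp:     1  1  1  2  3  1  4  5  2  3  4  3
max dp = 5, so deletions = 12 − 5 = 7.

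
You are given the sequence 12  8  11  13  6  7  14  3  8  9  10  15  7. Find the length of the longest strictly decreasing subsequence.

4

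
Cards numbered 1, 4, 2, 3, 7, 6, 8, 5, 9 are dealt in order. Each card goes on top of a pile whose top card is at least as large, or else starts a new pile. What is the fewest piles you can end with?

6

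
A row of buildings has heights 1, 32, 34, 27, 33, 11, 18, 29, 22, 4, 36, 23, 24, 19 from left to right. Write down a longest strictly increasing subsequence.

Patience tails give the LIS length; then backtrack through the dp parents:
1 → extends → [1]
32 → extends → [1, 32]
34 → extends → [1, 32, 34]
27 → replaces 32 → [1, 27, 34]
33 → replaces 34 → [1, 27, 33]
11 → replaces 27 → [1, 11, 33]
18 → replaces 33 → [1, 11, 18]
29 → extends → [1, 11, 18, 29]
22 → replaces 29 → [1, 11, 18, 22]
4 → replaces 11 → [1, 4, 18, 22]
36 → extends → [1, 4, 18, 22, 36]
23 → replaces 36 → [1, 4, 18, 22, 23]
24 → extends → [1, 4, 18, 22, 23, 24]
19 → replaces 22 → [1, 4, 18, 19, 23, 24]
Length 6; one witness is 1, 11, 18, 22, 23, 24.

1, 11, 18, 22, 23, 24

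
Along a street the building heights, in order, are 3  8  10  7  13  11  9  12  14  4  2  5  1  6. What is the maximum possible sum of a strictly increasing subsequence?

Let S[i] be the best sum of a strictly increasing subsequence ending at i:
i:      1  2  3  4  5  6  7  8  9 10 11 12 13 14
a[i]:   3  8 10  7 13 11  9 12 14  4  2  5  1  6
S:      3 11 21 10 34 32 20 44 58  7  2 12  1 18
Maximum is 58 (e.g. 3 + 8 + 10 + 11 + 12 + 14).

58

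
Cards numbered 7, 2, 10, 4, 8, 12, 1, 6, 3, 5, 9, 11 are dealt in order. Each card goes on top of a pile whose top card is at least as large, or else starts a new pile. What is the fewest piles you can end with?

Place each on the leftmost legal pile:
7 → new pile 1 (tops now [7])
2 → pile 1 (tops now [2])
10 → new pile 2 (tops now [2, 10])
4 → pile 2 (tops now [2, 4])
8 → new pile 3 (tops now [2, 4, 8])
12 → new pile 4 (tops now [2, 4, 8, 12])
1 → pile 1 (tops now [1, 4, 8, 12])
6 → pile 3 (tops now [1, 4, 6, 12])
3 → pile 2 (tops now [1, 3, 6, 12])
5 → pile 3 (tops now [1, 3, 5, 12])
9 → pile 4 (tops now [1, 3, 5, 9])
11 → new pile 5 (tops now [1, 3, 5, 9, 11])
Five piles.

5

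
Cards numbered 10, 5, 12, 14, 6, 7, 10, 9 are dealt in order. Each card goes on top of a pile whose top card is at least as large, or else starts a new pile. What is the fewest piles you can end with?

Place each on the leftmost legal pile:
10 → new pile 1 (tops now [10])
5 → pile 1 (tops now [5])
12 → new pile 2 (tops now [5, 12])
14 → new pile 3 (tops now [5, 12, 14])
6 → pile 2 (tops now [5, 6, 14])
7 → pile 3 (tops now [5, 6, 7])
10 → new pile 4 (tops now [5, 6, 7, 10])
9 → pile 4 (tops now [5, 6, 7, 9])
Four piles.

4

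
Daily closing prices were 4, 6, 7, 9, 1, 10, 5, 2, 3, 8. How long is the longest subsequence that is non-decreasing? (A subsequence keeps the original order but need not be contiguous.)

Let dp[i] be the length of the longest such subsequence ending at index i:
i:      1  2  3  4  5  6  7  8  9 10
a[i]:   4  6  7  9  1 10  5  2  3  8
dp:     1  2  3  4  1  5  2  2  3  4
Maximum dp value is 5.

5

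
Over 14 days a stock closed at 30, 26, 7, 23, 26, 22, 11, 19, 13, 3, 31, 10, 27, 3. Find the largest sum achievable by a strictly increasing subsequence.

Let S[i] be the best sum of a strictly increasing subsequence ending at i:
i:      1  2  3  4  5  6  7  8  9 10 11 12 13 14
a[i]:  30 26  7 23 26 22 11 19 13  3 31 10 27  3
S:     30 26  7 30 56 29 18 37 31  3 87 17 83  3
Maximum is 87 (e.g. 7 + 23 + 26 + 31).

87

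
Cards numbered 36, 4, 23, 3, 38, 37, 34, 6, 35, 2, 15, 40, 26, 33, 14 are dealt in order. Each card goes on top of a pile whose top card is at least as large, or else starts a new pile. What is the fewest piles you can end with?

Place each on the leftmost legal pile:
36 → new pile 1 (tops now [36])
4 → pile 1 (tops now [4])
23 → new pile 2 (tops now [4, 23])
3 → pile 1 (tops now [3, 23])
38 → new pile 3 (tops now [3, 23, 38])
37 → pile 3 (tops now [3, 23, 37])
34 → pile 3 (tops now [3, 23, 34])
6 → pile 2 (tops now [3, 6, 34])
35 → new pile 4 (tops now [3, 6, 34, 35])
2 → pile 1 (tops now [2, 6, 34, 35])
15 → pile 3 (tops now [2, 6, 15, 35])
40 → new pile 5 (tops now [2, 6, 15, 35, 40])
26 → pile 4 (tops now [2, 6, 15, 26, 40])
33 → pile 5 (tops now [2, 6, 15, 26, 33])
14 → pile 3 (tops now [2, 6, 14, 26, 33])
Five piles.

5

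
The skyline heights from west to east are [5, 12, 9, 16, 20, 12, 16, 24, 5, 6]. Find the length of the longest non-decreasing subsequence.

5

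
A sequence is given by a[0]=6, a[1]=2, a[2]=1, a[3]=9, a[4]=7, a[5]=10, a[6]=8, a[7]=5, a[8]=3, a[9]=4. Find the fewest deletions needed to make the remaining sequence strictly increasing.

Fewest deletions = n − (longest strictly increasing subsequence).
Patience tails:
6 → extends → [6]
2 → replaces 6 → [2]
1 → replaces 2 → [1]
9 → extends → [1, 9]
7 → replaces 9 → [1, 7]
10 → extends → [1, 7, 10]
8 → replaces 10 → [1, 7, 8]
5 → replaces 7 → [1, 5, 8]
3 → replaces 5 → [1, 3, 8]
4 → replaces 8 → [1, 3, 4]
Longest strictly increasing subsequence has length 3, so deletions = 10 − 3 = 7.

7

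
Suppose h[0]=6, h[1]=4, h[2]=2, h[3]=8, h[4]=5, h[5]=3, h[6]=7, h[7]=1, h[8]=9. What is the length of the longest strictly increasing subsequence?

4

Track the smallest tail for each achievable length (strict):
6 → extends → [6]
4 → replaces 6 → [4]
2 → replaces 4 → [2]
8 → extends → [2, 8]
5 → replaces 8 → [2, 5]
3 → replaces 5 → [2, 3]
7 → extends → [2, 3, 7]
1 → replaces 2 → [1, 3, 7]
9 → extends → [1, 3, 7, 9]
Four tails, so the longest strictly increasing subsequence has length 4 (e.g. 4, 5, 7, 9).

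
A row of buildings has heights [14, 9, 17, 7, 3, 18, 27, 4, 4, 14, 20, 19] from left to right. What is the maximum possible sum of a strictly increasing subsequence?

Let S[i] be the best sum of a strictly increasing subsequence ending at i:
i:      1  2  3  4  5  6  7  8  9 10 11 12
a[i]:  14  9 17  7  3 18 27  4  4 14 20 19
S:     14  9 31  7  3 49 76  7  7 23 69 68
Maximum is 76 (e.g. 14 + 17 + 18 + 27).

76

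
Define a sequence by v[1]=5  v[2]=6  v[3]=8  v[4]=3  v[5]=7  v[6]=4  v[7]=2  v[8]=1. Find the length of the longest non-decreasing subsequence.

3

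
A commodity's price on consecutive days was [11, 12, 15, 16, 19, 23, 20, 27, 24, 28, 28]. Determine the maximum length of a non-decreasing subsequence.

Let dp[i] be the length of the longest such subsequence ending at index i:
i:      1  2  3  4  5  6  7  8  9 10 11
a[i]:  11 12 15 16 19 23 20 27 24 28 28
dp:     1  2  3  4  5  6  6  7  7  8  9
Maximum dp value is 9.

9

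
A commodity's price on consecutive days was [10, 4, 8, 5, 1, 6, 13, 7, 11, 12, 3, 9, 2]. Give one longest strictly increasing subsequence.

Patience tails give the LIS length; then backtrack through the dp parents:
10 → extends → [10]
4 → replaces 10 → [4]
8 → extends → [4, 8]
5 → replaces 8 → [4, 5]
1 → replaces 4 → [1, 5]
6 → extends → [1, 5, 6]
13 → extends → [1, 5, 6, 13]
7 → replaces 13 → [1, 5, 6, 7]
11 → extends → [1, 5, 6, 7, 11]
12 → extends → [1, 5, 6, 7, 11, 12]
3 → replaces 5 → [1, 3, 6, 7, 11, 12]
9 → replaces 11 → [1, 3, 6, 7, 9, 12]
2 → replaces 3 → [1, 2, 6, 7, 9, 12]
Length 6; one witness is 4, 5, 6, 7, 11, 12.

4, 5, 6, 7, 11, 12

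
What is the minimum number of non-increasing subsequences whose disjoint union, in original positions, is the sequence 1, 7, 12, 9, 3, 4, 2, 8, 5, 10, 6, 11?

Place each on the leftmost legal pile:
1 → new pile 1 (tops now [1])
7 → new pile 2 (tops now [1, 7])
12 → new pile 3 (tops now [1, 7, 12])
9 → pile 3 (tops now [1, 7, 9])
3 → pile 2 (tops now [1, 3, 9])
4 → pile 3 (tops now [1, 3, 4])
2 → pile 2 (tops now [1, 2, 4])
8 → new pile 4 (tops now [1, 2, 4, 8])
5 → pile 4 (tops now [1, 2, 4, 5])
10 → new pile 5 (tops now [1, 2, 4, 5, 10])
6 → pile 5 (tops now [1, 2, 4, 5, 6])
11 → new pile 6 (tops now [1, 2, 4, 5, 6, 11])
Six piles.

6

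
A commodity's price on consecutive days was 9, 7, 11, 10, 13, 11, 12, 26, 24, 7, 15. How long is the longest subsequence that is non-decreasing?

Let dp[i] be the length of the longest such subsequence ending at index i:
i:      1  2  3  4  5  6  7  8  9 10 11
a[i]:   9  7 11 10 13 11 12 26 24  7 15
dp:     1  1  2  2  3  3  4  5  5  2  5
Maximum dp value is 5.

5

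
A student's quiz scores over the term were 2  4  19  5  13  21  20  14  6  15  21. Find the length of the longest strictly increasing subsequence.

7

Track the smallest tail for each achievable length (strict):
2 → extends → [2]
4 → extends → [2, 4]
19 → extends → [2, 4, 19]
5 → replaces 19 → [2, 4, 5]
13 → extends → [2, 4, 5, 13]
21 → extends → [2, 4, 5, 13, 21]
20 → replaces 21 → [2, 4, 5, 13, 20]
14 → replaces 20 → [2, 4, 5, 13, 14]
6 → replaces 13 → [2, 4, 5, 6, 14]
15 → extends → [2, 4, 5, 6, 14, 15]
21 → extends → [2, 4, 5, 6, 14, 15, 21]
Seven tails, so the longest strictly increasing subsequence has length 7 (e.g. 2, 4, 5, 13, 14, 15, 21).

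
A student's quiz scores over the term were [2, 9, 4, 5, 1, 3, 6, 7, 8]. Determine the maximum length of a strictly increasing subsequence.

Track the smallest tail for each achievable length (strict):
2 → extends → [2]
9 → extends → [2, 9]
4 → replaces 9 → [2, 4]
5 → extends → [2, 4, 5]
1 → replaces 2 → [1, 4, 5]
3 → replaces 4 → [1, 3, 5]
6 → extends → [1, 3, 5, 6]
7 → extends → [1, 3, 5, 6, 7]
8 → extends → [1, 3, 5, 6, 7, 8]
Six tails, so the longest strictly increasing subsequence has length 6 (e.g. 2, 4, 5, 6, 7, 8).

6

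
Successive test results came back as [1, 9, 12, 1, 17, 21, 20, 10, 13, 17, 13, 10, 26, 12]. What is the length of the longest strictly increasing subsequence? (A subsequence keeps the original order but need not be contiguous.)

6

Track the smallest tail for each achievable length (strict):
1 → extends → [1]
9 → extends → [1, 9]
12 → extends → [1, 9, 12]
1 → already a tail → [1, 9, 12]
17 → extends → [1, 9, 12, 17]
21 → extends → [1, 9, 12, 17, 21]
20 → replaces 21 → [1, 9, 12, 17, 20]
10 → replaces 12 → [1, 9, 10, 17, 20]
13 → replaces 17 → [1, 9, 10, 13, 20]
17 → replaces 20 → [1, 9, 10, 13, 17]
13 → already a tail → [1, 9, 10, 13, 17]
10 → already a tail → [1, 9, 10, 13, 17]
26 → extends → [1, 9, 10, 13, 17, 26]
12 → replaces 13 → [1, 9, 10, 12, 17, 26]
Six tails, so the longest strictly increasing subsequence has length 6 (e.g. 1, 9, 12, 17, 21, 26).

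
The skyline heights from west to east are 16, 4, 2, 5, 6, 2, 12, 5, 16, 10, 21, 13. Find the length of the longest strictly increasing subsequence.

6

Track the smallest tail for each achievable length (strict):
16 → extends → [16]
4 → replaces 16 → [4]
2 → replaces 4 → [2]
5 → extends → [2, 5]
6 → extends → [2, 5, 6]
2 → already a tail → [2, 5, 6]
12 → extends → [2, 5, 6, 12]
5 → already a tail → [2, 5, 6, 12]
16 → extends → [2, 5, 6, 12, 16]
10 → replaces 12 → [2, 5, 6, 10, 16]
21 → extends → [2, 5, 6, 10, 16, 21]
13 → replaces 16 → [2, 5, 6, 10, 13, 21]
Six tails, so the longest strictly increasing subsequence has length 6 (e.g. 4, 5, 6, 12, 16, 21).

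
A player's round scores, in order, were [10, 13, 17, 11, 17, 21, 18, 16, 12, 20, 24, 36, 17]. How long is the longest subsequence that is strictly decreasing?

4

Let dp[i] be the longest strictly decreasing subsequence ending at i:
i:      1  2  3  4  5  6  7  8  9 10 11 12 13
a[i]:  10 13 17 11 17 21 18 16 12 20 24 36 17
dp:     1  1  1  2  1  1  2  3  4  2  1  1  3
Maximum is 4.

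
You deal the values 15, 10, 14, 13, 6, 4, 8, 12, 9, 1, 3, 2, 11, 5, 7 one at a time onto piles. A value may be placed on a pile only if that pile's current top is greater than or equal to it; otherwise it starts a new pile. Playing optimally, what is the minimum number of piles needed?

Place each on the leftmost legal pile:
15 → new pile 1 (tops now [15])
10 → pile 1 (tops now [10])
14 → new pile 2 (tops now [10, 14])
13 → pile 2 (tops now [10, 13])
6 → pile 1 (tops now [6, 13])
4 → pile 1 (tops now [4, 13])
8 → pile 2 (tops now [4, 8])
12 → new pile 3 (tops now [4, 8, 12])
9 → pile 3 (tops now [4, 8, 9])
1 → pile 1 (tops now [1, 8, 9])
3 → pile 2 (tops now [1, 3, 9])
2 → pile 2 (tops now [1, 2, 9])
11 → new pile 4 (tops now [1, 2, 9, 11])
5 → pile 3 (tops now [1, 2, 5, 11])
7 → pile 4 (tops now [1, 2, 5, 7])
Four piles.

4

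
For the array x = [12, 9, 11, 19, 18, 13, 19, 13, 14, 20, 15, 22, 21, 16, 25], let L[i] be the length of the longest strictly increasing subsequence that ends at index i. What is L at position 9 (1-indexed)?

4

dp[i] = 1 + max{dp[j] : j<i, x[j]<x[i]} (or 1 if no such j):
i:      1  2  3  4  5  6  7  8  9 10 11 12 13 14 15
x[i]:  12  9 11 19 18 13 19 13 14 20 15 22 21 16 25
dp:     1  1  2  3  3  3  4  3  4  5  5  6  6  6  7
At index 9 the value is 4.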